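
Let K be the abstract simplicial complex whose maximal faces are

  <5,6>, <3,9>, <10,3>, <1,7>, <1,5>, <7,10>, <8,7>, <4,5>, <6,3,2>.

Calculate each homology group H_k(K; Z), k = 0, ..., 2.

Take the total order 1 < 2 < 3 < 4 < 5 < 6 < 7 < 8 < 9 < 10 on the vertex set. Then K (dimension 2) consists of the simplices:

  0-simplices (10): [1], [2], [3], [4], [5], [6], [7], [8], [9], [10]
  1-simplices (11): [1,5], [1,7], [2,3], [2,6], [3,6], [3,9], [3,10], [4,5], [5,6], [7,8], [7,10]
  2-simplices (1): [2,3,6]

Hence C_0 ≅ Z^10, C_1 ≅ Z^11, C_2 ≅ Z^1.

∂_1: C_1 → C_0 maps an edge to its endpoints' difference, ∂[p,q] = q − p.
This gives a 10×11 integer matrix of rank 9; reducing to Smith normal form yields diagonal entries (1,1,1,1,1,1,1,1,1).

The boundary map ∂_2: C_2 → C_1 maps a triangle to the signed sum of its edges. For instance
  ∂[2,3,6] = [3,6] − [2,6] + [2,3].
This gives a 11×1 integer matrix of rank 1; reducing to Smith normal form yields diagonal entries (1).

From H_k ≅ ker(∂_k) / im(∂_{k+1}) we obtain:

  H_0: rank C_0 − rank ∂_1 = 10 − 9 = 1, and the invariant factors of ∂_1 are all 1, so H_0 ≅ Z.
  H_1: rank ker ∂_1 − rank ∂_2 = (11 − 9) − 1 = 1, and the invariant factors of ∂_2 are all 1, so H_1 ≅ Z.
  H_2: rank ker ∂_2 − rank ∂_3 = (1 − 1) − 0 = 0, and there is no ∂_3, so H_2 ≅ 0.

As a check, the Euler characteristic is 10 − 11 + 1 = 0, which agrees with 1 − 1 + 0 = 0.

H_0 = Z,  H_1 = Z,  H_2 = 0.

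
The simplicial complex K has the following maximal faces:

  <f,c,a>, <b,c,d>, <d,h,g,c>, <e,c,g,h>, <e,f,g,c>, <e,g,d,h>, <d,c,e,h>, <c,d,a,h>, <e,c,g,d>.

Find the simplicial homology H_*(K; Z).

Order the vertices as a < b < c < d < e < f < g < h. Listing each simplex with vertices in this order, K has dimension 3 with simplices:

  0-simplices (8): a, b, c, d, e, f, g, h
  1-simplices (19): ac, ad, af, ah, bc, bd, cd, ce, cf, cg, ch, de, dg, dh, ef, eg, eh, fg, gh
  2-simplices (18): acd, acf, ach, adh, bcd, cde, cdg, cdh, cef, ceg, ceh, cfg, cgh, deg, deh, dgh, efg, egh
  3-simplices (7): acdh, cdeg, cdeh, cdgh, cefg, cegh, degh

so the chain groups are C_0 ≅ Z^8, C_1 ≅ Z^19, C_2 ≅ Z^18, C_3 ≅ Z^7.

The boundary map ∂_1: C_1 → C_0 is given by ∂[p,q] = [q] − [p]. For instance
  ∂ce = e − c.
As a 8×19 matrix over Z this has rank 7, with invariant factors (1,1,1,1,1,1,1).

∂_2: C_2 → C_1 sends each 2-simplex [p,q,r] to [q,r] − [p,r] + [p,q]. For instance
  ∂adh = dh − ah + ad,
  ∂cfg = fg − cg + cf.
As a 19×18 matrix over Z this has rank 12, with invariant factors (1,1,1,1,1,1,1,1,1,1,1,1).

The boundary map ∂_3: C_3 → C_2 sends each 3-simplex σ to the alternating sum Σ_i (−1)^i (σ with its i-th vertex removed). For instance
  ∂cegh = egh − cgh + ceh − ceg,
  ∂acdh = cdh − adh + ach − acd.
The 18×7 boundary matrix has rank 6 and Smith normal form diag(1,1,1,1,1,1).

From H_k ≅ ker(∂_k) / im(∂_{k+1}) we obtain:

  H_0: rank C_0 − rank ∂_1 = 8 − 7 = 1, and the invariant factors of ∂_1 are all 1, so H_0 ≅ Z.
  H_1: rank ker ∂_1 − rank ∂_2 = (19 − 7) − 12 = 0, and the invariant factors of ∂_2 are all 1, so H_1 ≅ 0.
  H_2: rank ker ∂_2 − rank ∂_3 = (18 − 12) − 6 = 0, and the invariant factors of ∂_3 are all 1, so H_2 ≅ 0.
  H_3: rank ker ∂_3 − rank ∂_4 = (7 − 6) − 0 = 1, and there is no ∂_4, so H_3 ≅ Z.

As a check, the Euler characteristic is 8 − 19 + 18 − 7 = 0, which agrees with 1 − 0 + 0 − 1 = 0.

H_0 = Z,  H_1 = 0,  H_2 = 0,  H_3 = Z.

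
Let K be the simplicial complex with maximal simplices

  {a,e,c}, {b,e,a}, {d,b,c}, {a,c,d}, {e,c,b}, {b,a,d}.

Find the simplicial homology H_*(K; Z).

H_0 ≅ Z,  H_1 = 0,  H_2 ≅ Z.

Fix the vertex order a < b < c < d < e and write every simplex with vertices in increasing order. Then dim K = 2 and the simplices of K are:

  0-simplices (5): a, b, c, d, e
  1-simplices (9): ab, ac, ad, ae, bc, bd, be, cd, ce
  2-simplices (6): abd, abe, acd, ace, bcd, bce

so the chain groups are C_0 ≅ Z^5, C_1 ≅ Z^9, C_2 ≅ Z^6.

∂_1: C_1 → C_0 maps an edge to its endpoints' difference, ∂[p,q] = q − p.
As a 5×9 matrix over Z this has rank 4, with invariant factors (1,1,1,1).

∂_2: C_2 → C_1 sends each 2-simplex [p,q,r] to [q,r] − [p,r] + [p,q]. For instance
  ∂ace = ce − ae + ac,
  ∂abe = be − ae + ab.
This gives a 9×6 integer matrix of rank 5; reducing to Smith normal form yields diagonal entries (1,1,1,1,1).

Reading off H_k = ker ∂_k / im ∂_{k+1}:

  H_0: rank C_0 − rank ∂_1 = 5 − 4 = 1, and the invariant factors of ∂_1 are all 1, so H_0 ≅ Z.
  H_1: rank ker ∂_1 − rank ∂_2 = (9 − 4) − 5 = 0, and the invariant factors of ∂_2 are all 1, so H_1 ≅ 0.
  H_2: rank ker ∂_2 − rank ∂_3 = (6 − 5) − 0 = 1, and there is no ∂_3, so H_2 ≅ Z.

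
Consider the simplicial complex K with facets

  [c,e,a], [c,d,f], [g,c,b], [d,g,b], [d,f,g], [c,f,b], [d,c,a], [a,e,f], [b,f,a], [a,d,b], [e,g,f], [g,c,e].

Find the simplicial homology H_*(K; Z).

H_0 ≅ Z,  H_1 ≅ Z/2,  H_2 = 0.

Take the total order a < b < c < d < e < f < g on the vertex set. Then K (dimension 2) consists of the simplices:

  0-simplices (7): a, b, c, d, e, f, g
  1-simplices (18): ab, ac, ad, ae, af, bc, bd, bf, bg, cd, ce, cf, cg, df, dg, ef, eg, fg
  2-simplices (12): abd, abf, acd, ace, aef, bcf, bcg, bdg, cdf, ceg, dfg, efg

Hence C_0 ≅ Z^7, C_1 ≅ Z^18, C_2 ≅ Z^12.

∂_1: C_1 → C_0 sends each edge [p,q] (with p < q) to q − p.
The 7×18 boundary matrix has rank 6 and Smith normal form diag(1,1,1,1,1,1).

Boundary ∂_2: C_2 → C_1 maps a triangle to the signed sum of its edges. For instance
  ∂acd = cd − ad + ac,
  ∂abf = bf − af + ab.
As a 18×12 matrix over Z this has rank 12, with invariant factors (1,1,1,1,1,1,1,1,1,1,1,2).

Now H_k = ker ∂_k / im ∂_{k+1}, so:

  H_0: rank C_0 − rank ∂_1 = 7 − 6 = 1, and the invariant factors of ∂_1 are all 1, so H_0 ≅ Z.
  H_1: rank ker ∂_1 − rank ∂_2 = (18 − 6) − 12 = 0, and ∂_2 has invariant factor 2 > 1, so H_1 ≅ Z/2.
  H_2: rank ker ∂_2 − rank ∂_3 = (12 − 12) − 0 = 0, and there is no ∂_3, so H_2 ≅ 0.

(K is a triangulation of the real projective plane RP^2.)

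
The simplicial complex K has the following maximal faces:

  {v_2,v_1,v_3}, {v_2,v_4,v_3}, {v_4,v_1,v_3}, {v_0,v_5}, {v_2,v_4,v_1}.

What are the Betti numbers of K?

b_0 = 2, b_1 = 0, b_2 = 1.

Order the vertices as v_0 < v_1 < v_2 < v_3 < v_4 < v_5. Listing each simplex with vertices in this order, K has dimension 2 with simplices:

  0-simplices (6): [v_0], [v_1], [v_2], [v_3], [v_4], [v_5]
  1-simplices (7): [v_0,v_5], [v_1,v_2], [v_1,v_3], [v_1,v_4], [v_2,v_3], [v_2,v_4], [v_3,v_4]
  2-simplices (4): [v_1,v_2,v_3], [v_1,v_2,v_4], [v_1,v_3,v_4], [v_2,v_3,v_4]

Hence C_0 ≅ Z^6, C_1 ≅ Z^7, C_2 ≅ Z^4.

Boundary ∂_1: C_1 → C_0 sends each edge [p,q] (with p < q) to q − p. For instance
  ∂[v_3,v_4] = [v_4] − [v_3].
This gives a 6×7 integer matrix of rank 4; reducing to Smith normal form yields diagonal entries (1,1,1,1).

The boundary map ∂_2: C_2 → C_1 sends each 2-simplex [p,q,r] to [q,r] − [p,r] + [p,q]. For instance
  ∂[v_2,v_3,v_4] = [v_3,v_4] − [v_2,v_4] + [v_2,v_3],
  ∂[v_1,v_3,v_4] = [v_3,v_4] − [v_1,v_4] + [v_1,v_3].
The 7×4 boundary matrix has rank 3 and Smith normal form diag(1,1,1).

Reading off H_k = ker ∂_k / im ∂_{k+1}:

  H_0: rank C_0 − rank ∂_1 = 6 − 4 = 2, and the invariant factors of ∂_1 are all 1, so H_0 = Z^2.
  H_1: rank ker ∂_1 − rank ∂_2 = (7 − 4) − 3 = 0, and the invariant factors of ∂_2 are all 1, so H_1 = 0.
  H_2: rank ker ∂_2 − rank ∂_3 = (4 − 3) − 0 = 1, and there is no ∂_3, so H_2 = Z.

Hence the Betti numbers are b_0 = 2, b_1 = 0, b_2 = 1.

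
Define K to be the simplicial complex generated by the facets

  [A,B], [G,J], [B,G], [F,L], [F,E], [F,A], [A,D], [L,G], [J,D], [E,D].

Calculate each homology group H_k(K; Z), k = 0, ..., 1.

H_0 = Z,  H_1 = Z^3.

K has 8 vertices, 10 edges.
rank ∂_0 = 0, rank ∂_1 = 7 ⇒ b_0 = 8 − 0 − 7 = 1; all invariant factors of ∂_1 are 1 so no torsion. So H_0 ≅ Z.
rank ∂_1 = 7, rank ∂_2 = 0 ⇒ b_1 = 10 − 7 − 0 = 3. So H_1 ≅ Z^3.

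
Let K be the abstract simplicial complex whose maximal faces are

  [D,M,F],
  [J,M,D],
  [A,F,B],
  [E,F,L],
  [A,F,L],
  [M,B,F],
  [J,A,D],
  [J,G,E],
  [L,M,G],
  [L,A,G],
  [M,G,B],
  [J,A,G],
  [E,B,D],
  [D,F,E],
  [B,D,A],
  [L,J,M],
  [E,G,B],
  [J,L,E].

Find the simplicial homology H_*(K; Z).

Take the total order A < B < D < E < F < G < J < L < M on the vertex set. Then K (dimension 2) consists of the simplices:

  0-simplices (9): A, B, D, E, F, G, J, L, M
  1-simplices (27): AB, AD, AF, AG, AJ, AL, BD, BE, BF, BG, BM, DE, DF, DJ, DM, EF, EG, EJ, EL, FL, FM, GJ, GL, GM, JL, JM, LM
  2-simplices (18): ABD, ABF, ADJ, AFL, AGJ, AGL, BDE, BEG, BFM, BGM, DEF, DFM, DJM, EFL, EGJ, EJL, GLM, JLM

so the chain groups are C_0 ≅ Z^9, C_1 ≅ Z^27, C_2 ≅ Z^18.

∂_1: C_1 → C_0 is given by ∂[p,q] = [q] − [p].
As a 9×27 matrix over Z this has rank 8, with invariant factors (1,1,1,1,1,1,1,1).

Boundary ∂_2: C_2 → C_1 sends each 2-simplex [p,q,r] to [q,r] − [p,r] + [p,q]. For instance
  ∂GLM = LM − GM + GL,
  ∂AGL = GL − AL + AG.
This gives a 27×18 integer matrix of rank 18; reducing to Smith normal form yields diagonal entries (1,1,1,1,1,1,1,1,1,1,1,1,1,1,1,1,1,2).

Reading off H_k = ker ∂_k / im ∂_{k+1}:

  H_0: rank C_0 − rank ∂_1 = 9 − 8 = 1, and the invariant factors of ∂_1 are all 1, so H_0 ≅ Z.
  H_1: rank ker ∂_1 − rank ∂_2 = (27 − 8) − 18 = 1, and ∂_2 has invariant factor 2 > 1, so H_1 ≅ Z × Z/2.
  H_2: rank ker ∂_2 − rank ∂_3 = (18 − 18) − 0 = 0, and there is no ∂_3, so H_2 ≅ 0.

As a check, the Euler characteristic is 9 − 27 + 18 = 0, which agrees with 1 − 1 + 0 = 0.

H_0 ≅ Z,  H_1 ≅ Z × Z/2,  H_2 = 0.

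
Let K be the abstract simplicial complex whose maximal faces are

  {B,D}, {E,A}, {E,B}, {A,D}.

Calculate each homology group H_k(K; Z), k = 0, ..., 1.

Fix the vertex order A < B < D < E and write every simplex with vertices in increasing order. Then dim K = 1 and the simplices of K are:

  0-simplices (4): A, B, D, E
  1-simplices (4): AD, AE, BD, BE

so the chain groups are C_0 ≅ Z^4, C_1 ≅ Z^4.

The boundary map ∂_1: C_1 → C_0 sends each edge [p,q] (with p < q) to q − p.
As a 4×4 matrix over Z this has rank 3, with invariant factors (1,1,1).

From H_k ≅ ker(∂_k) / im(∂_{k+1}) we obtain:

  H_0: rank C_0 − rank ∂_1 = 4 − 3 = 1, and the invariant factors of ∂_1 are all 1, so H_0 ≅ Z.
  H_1: rank ker ∂_1 − rank ∂_2 = (4 − 3) − 0 = 1, and there is no ∂_2, so H_1 ≅ Z.

As a check, the Euler characteristic is 4 − 4 = 0, which agrees with 1 − 1 = 0.

H_0 = Z,  H_1 = Z.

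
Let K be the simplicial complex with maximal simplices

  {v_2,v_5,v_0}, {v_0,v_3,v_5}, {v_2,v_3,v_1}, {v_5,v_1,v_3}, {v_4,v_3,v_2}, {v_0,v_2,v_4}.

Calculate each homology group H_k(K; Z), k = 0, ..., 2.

Take the total order v_0 < v_1 < v_2 < v_3 < v_4 < v_5 on the vertex set. Then K (dimension 2) consists of the simplices:

  0-simplices (6): [v_0], [v_1], [v_2], [v_3], [v_4], [v_5]
  1-simplices (12): [v_0,v_2], [v_0,v_3], [v_0,v_4], [v_0,v_5], [v_1,v_2], [v_1,v_3], [v_1,v_5], [v_2,v_3], [v_2,v_4], [v_2,v_5], [v_3,v_4], [v_3,v_5]
  2-simplices (6): [v_0,v_2,v_4], [v_0,v_2,v_5], [v_0,v_3,v_5], [v_1,v_2,v_3], [v_1,v_3,v_5], [v_2,v_3,v_4]

Hence C_0 ≅ Z^6, C_1 ≅ Z^12, C_2 ≅ Z^6.

Boundary ∂_1: C_1 → C_0 sends each edge [p,q] (with p < q) to q − p.
The resulting 6×12 matrix has rank 5, and its Smith normal form has invariant factors (1,1,1,1,1).

Boundary ∂_2: C_2 → C_1 sends each 2-simplex [p,q,r] to [q,r] − [p,r] + [p,q]. For instance
  ∂[v_1,v_3,v_5] = [v_3,v_5] − [v_1,v_5] + [v_1,v_3],
  ∂[v_0,v_3,v_5] = [v_3,v_5] − [v_0,v_5] + [v_0,v_3].
As a 12×6 matrix over Z this has rank 6, with invariant factors (1,1,1,1,1,1).

Now H_k = ker ∂_k / im ∂_{k+1}, so:

  H_0: rank C_0 − rank ∂_1 = 6 − 5 = 1, and the invariant factors of ∂_1 are all 1, so H_0 ≅ Z.
  H_1: rank ker ∂_1 − rank ∂_2 = (12 − 5) − 6 = 1, and the invariant factors of ∂_2 are all 1, so H_1 ≅ Z.
  H_2: rank ker ∂_2 − rank ∂_3 = (6 − 6) − 0 = 0, and there is no ∂_3, so H_2 ≅ 0.

(K is a triangulation of the cylinder S^1 x I.)

H_0 ≅ Z,  H_1 ≅ Z,  H_2 = 0.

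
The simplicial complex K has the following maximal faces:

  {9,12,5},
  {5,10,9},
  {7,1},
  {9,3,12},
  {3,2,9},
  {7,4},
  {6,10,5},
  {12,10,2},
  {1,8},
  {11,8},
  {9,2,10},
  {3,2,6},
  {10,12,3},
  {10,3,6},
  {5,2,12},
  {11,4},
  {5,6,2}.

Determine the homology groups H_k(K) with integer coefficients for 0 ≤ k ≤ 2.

Fix the vertex order 1 < 2 < 3 < 4 < 5 < 6 < 7 < 8 < 9 < 10 < 11 < 12 and write every simplex with vertices in increasing order. Then dim K = 2 and the simplices of K are:

  0-simplices (12): [1], [2], [3], [4], [5], [6], [7], [8], [9], [10], [11], [12]
  1-simplices (23): (23 of them)
  2-simplices (12): [2,3,6], [2,3,9], [2,5,6], [2,5,12], [2,9,10], [2,10,12], [3,6,10], [3,9,12], [3,10,12], [5,6,10], [5,9,10], [5,9,12]

so the chain groups are C_0 ≅ Z^12, C_1 ≅ Z^23, C_2 ≅ Z^12.

∂_1: C_1 → C_0 is given by ∂[p,q] = [q] − [p].
The 12×23 boundary matrix has rank 10 and Smith normal form diag(1,1,1,1,1,1,1,1,1,1).

∂_2: C_2 → C_1 acts by ∂[p,q,r] = [q,r] − [p,r] + [p,q]. For instance
  ∂[3,10,12] = [10,12] − [3,12] + [3,10],
  ∂[2,10,12] = [10,12] − [2,12] + [2,10].
The 23×12 boundary matrix has rank 12 and Smith normal form diag(1,1,1,1,1,1,1,1,1,1,1,2).

Now H_k = ker ∂_k / im ∂_{k+1}, so:

  H_0: rank C_0 − rank ∂_1 = 12 − 10 = 2, and the invariant factors of ∂_1 are all 1, so H_0 = Z^2.
  H_1: rank ker ∂_1 − rank ∂_2 = (23 − 10) − 12 = 1, and ∂_2 has invariant factor 2 > 1, so H_1 = Z ⊕ Z/2Z.
  H_2: rank ker ∂_2 − rank ∂_3 = (12 − 12) − 0 = 0, and there is no ∂_3, so H_2 = 0.

As a check, the Euler characteristic is 12 − 23 + 12 = 1, which agrees with 2 − 1 + 0 = 1.
(K is a triangulation of the disjoint union of the circle S^1 and the real projective plane RP^2.)

H_0 = Z^2,  H_1 = Z ⊕ Z/2Z,  H_2 = 0.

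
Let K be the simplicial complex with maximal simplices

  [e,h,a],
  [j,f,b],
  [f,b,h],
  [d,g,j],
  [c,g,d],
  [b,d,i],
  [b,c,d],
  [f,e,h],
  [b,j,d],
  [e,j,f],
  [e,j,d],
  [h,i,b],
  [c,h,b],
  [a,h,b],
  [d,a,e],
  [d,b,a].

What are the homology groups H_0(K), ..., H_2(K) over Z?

Take the total order a < b < c < d < e < f < g < h < i < j on the vertex set. Then K (dimension 2) consists of the simplices:

  0-simplices (10): a, b, c, d, e, f, g, h, i, j
  1-simplices (24): ab, ad, ae, ah, bc, bd, bf, bh, bi, bj, cd, cg, ch, de, dg, di, dj, ef, eh, ej, fh, fj, gj, hi
  2-simplices (16): abd, abh, ade, aeh, bcd, bch, bdi, bdj, bfh, bfj, bhi, cdg, dej, dgj, efh, efj

Hence C_0 ≅ Z^10, C_1 ≅ Z^24, C_2 ≅ Z^16.

The boundary map ∂_1: C_1 → C_0 is given by ∂[p,q] = [q] − [p]. For instance
  ∂bh = h − b.
This gives a 10×24 integer matrix of rank 9; reducing to Smith normal form yields diagonal entries (1,1,1,1,1,1,1,1,1).

Boundary ∂_2: C_2 → C_1 maps a triangle to the signed sum of its edges. For instance
  ∂efj = fj − ej + ef,
  ∂dgj = gj − dj + dg.
The 24×16 boundary matrix has rank 15 and Smith normal form diag(1,1,1,1,1,1,1,1,1,1,1,1,1,1,1).

Now H_k = ker ∂_k / im ∂_{k+1}, so:

  H_0: rank C_0 − rank ∂_1 = 10 − 9 = 1, and the invariant factors of ∂_1 are all 1, so H_0 = Z.
  H_1: rank ker ∂_1 − rank ∂_2 = (24 − 9) − 15 = 0, and the invariant factors of ∂_2 are all 1, so H_1 = 0.
  H_2: rank ker ∂_2 − rank ∂_3 = (16 − 15) − 0 = 1, and there is no ∂_3, so H_2 = Z.

H_0 ≅ Z,  H_1 = 0,  H_2 ≅ Z.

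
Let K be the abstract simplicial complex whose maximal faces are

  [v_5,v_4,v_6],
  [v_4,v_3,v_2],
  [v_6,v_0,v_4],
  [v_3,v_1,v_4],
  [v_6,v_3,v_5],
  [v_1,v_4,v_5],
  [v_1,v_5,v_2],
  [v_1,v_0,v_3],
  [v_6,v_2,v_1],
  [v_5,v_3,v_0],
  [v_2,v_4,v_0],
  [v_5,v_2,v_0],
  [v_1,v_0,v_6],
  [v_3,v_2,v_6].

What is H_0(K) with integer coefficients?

H_0 ≅ Z.

Fix the vertex order v_0 < v_1 < v_2 < v_3 < v_4 < v_5 < v_6 and write every simplex with vertices in increasing order. Then dim K = 2 and the simplices of K are:

  0-simplices (7): [v_0], [v_1], [v_2], [v_3], [v_4], [v_5], [v_6]
  1-simplices (21): (21 of them)
  2-simplices (14): (14 of them)

Hence C_0 ≅ Z^7, C_1 ≅ Z^21, C_2 ≅ Z^14.

∂_1: C_1 → C_0 is given by ∂[p,q] = [q] − [p]. For instance
  ∂[v_1,v_3] = [v_3] − [v_1].
The 7×21 boundary matrix has rank 6 and Smith normal form diag(1,1,1,1,1,1).

Boundary ∂_2: C_2 → C_1 sends each 2-simplex [p,q,r] to [q,r] − [p,r] + [p,q]. For instance
  ∂[v_0,v_2,v_5] = [v_2,v_5] − [v_0,v_5] + [v_0,v_2],
  ∂[v_0,v_1,v_3] = [v_1,v_3] − [v_0,v_3] + [v_0,v_1].
As a 21×14 matrix over Z this has rank 13, with invariant factors (1,1,1,1,1,1,1,1,1,1,1,1,1).

Computing H_k = (kernel of ∂_k) / (image of ∂_{k+1}):

  H_0: rank C_0 − rank ∂_1 = 7 − 6 = 1, and the invariant factors of ∂_1 are all 1, so H_0 = Z.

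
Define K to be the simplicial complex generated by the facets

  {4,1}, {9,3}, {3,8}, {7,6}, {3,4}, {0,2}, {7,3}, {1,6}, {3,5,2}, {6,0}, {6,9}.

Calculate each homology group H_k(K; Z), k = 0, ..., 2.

H_0 = Z,  H_1 = Z^3,  H_2 = 0.

Order the vertices as 0 < 1 < 2 < 3 < 4 < 5 < 6 < 7 < 8 < 9. Listing each simplex with vertices in this order, K has dimension 2 with simplices:

  0-simplices (10): [0], [1], [2], [3], [4], [5], [6], [7], [8], [9]
  1-simplices (13): [0,2], [0,6], [1,4], [1,6], [2,3], [2,5], [3,4], [3,5], [3,7], [3,8], [3,9], [6,7], [6,9]
  2-simplices (1): [2,3,5]

Hence C_0 ≅ Z^10, C_1 ≅ Z^13, C_2 ≅ Z^1.

The boundary map ∂_1: C_1 → C_0 maps an edge to its endpoints' difference, ∂[p,q] = q − p.
The resulting 10×13 matrix has rank 9, and its Smith normal form has invariant factors (1,1,1,1,1,1,1,1,1).

Boundary ∂_2: C_2 → C_1 sends each 2-simplex [p,q,r] to [q,r] − [p,r] + [p,q]. For instance
  ∂[2,3,5] = [3,5] − [2,5] + [2,3].
This gives a 13×1 integer matrix of rank 1; reducing to Smith normal form yields diagonal entries (1).

Reading off H_k = ker ∂_k / im ∂_{k+1}:

  H_0: rank C_0 − rank ∂_1 = 10 − 9 = 1, and the invariant factors of ∂_1 are all 1, so H_0 = Z.
  H_1: rank ker ∂_1 − rank ∂_2 = (13 − 9) − 1 = 3, and the invariant factors of ∂_2 are all 1, so H_1 = Z^3.
  H_2: rank ker ∂_2 − rank ∂_3 = (1 − 1) − 0 = 0, and there is no ∂_3, so H_2 = 0.

As a check, the Euler characteristic is 10 − 13 + 1 = -2, which agrees with 1 − 3 + 0 = -2.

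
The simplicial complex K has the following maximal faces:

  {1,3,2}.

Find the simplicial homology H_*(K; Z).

H_0 = Z,  H_1 = 0,  H_2 = 0.

Order the vertices as 1 < 2 < 3. Listing each simplex with vertices in this order, K has dimension 2 with simplices:

  0-simplices (3): [1], [2], [3]
  1-simplices (3): [1,2], [1,3], [2,3]
  2-simplices (1): [1,2,3]

giving chain groups C_0 ≅ Z^3, C_1 ≅ Z^3, C_2 ≅ Z^1.

∂_1: C_1 → C_0 is given by ∂[p,q] = [q] − [p].
The resulting 3×3 matrix has rank 2, and its Smith normal form has invariant factors (1,1).

∂_2: C_2 → C_1 sends each 2-simplex [p,q,r] to [q,r] − [p,r] + [p,q]. For instance
  ∂[1,2,3] = [2,3] − [1,3] + [1,2].
This gives a 3×1 integer matrix of rank 1; reducing to Smith normal form yields diagonal entries (1).

Computing H_k = (kernel of ∂_k) / (image of ∂_{k+1}):

  H_0: rank C_0 − rank ∂_1 = 3 − 2 = 1, and the invariant factors of ∂_1 are all 1, so H_0 = Z.
  H_1: rank ker ∂_1 − rank ∂_2 = (3 − 2) − 1 = 0, and the invariant factors of ∂_2 are all 1, so H_1 = 0.
  H_2: rank ker ∂_2 − rank ∂_3 = (1 − 1) − 0 = 0, and there is no ∂_3, so H_2 = 0.

As a check, the Euler characteristic is 3 − 3 + 1 = 1, which agrees with 1 − 0 + 0 = 1.
(K is a triangulation of the 2-simplex.)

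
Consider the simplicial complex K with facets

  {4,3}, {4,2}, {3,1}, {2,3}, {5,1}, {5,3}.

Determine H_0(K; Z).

We work with the vertex ordering 1 < 2 < 3 < 4 < 5. The simplices of K, each written with vertices in increasing order, are:

  0-simplices (5): [1], [2], [3], [4], [5]
  1-simplices (6): [1,3], [1,5], [2,3], [2,4], [3,4], [3,5]

Hence C_0 ≅ Z^5, C_1 ≅ Z^6.

Boundary ∂_1: C_1 → C_0 is given by ∂[p,q] = [q] − [p].
This gives a 5×6 integer matrix of rank 4; reducing to Smith normal form yields diagonal entries (1,1,1,1).

From H_k ≅ ker(∂_k) / im(∂_{k+1}) we obtain:

  H_0: rank C_0 − rank ∂_1 = 5 − 4 = 1, and the invariant factors of ∂_1 are all 1, so H_0 = Z.

H_0 = Z.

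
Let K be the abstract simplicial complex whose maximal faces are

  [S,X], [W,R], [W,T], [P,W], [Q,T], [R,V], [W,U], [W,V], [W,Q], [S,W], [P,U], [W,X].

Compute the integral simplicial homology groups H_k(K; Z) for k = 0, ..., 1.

H_0 = Z,  H_1 = Z^4.

Fix the vertex order P < Q < R < S < T < U < V < W < X and write every simplex with vertices in increasing order. Then dim K = 1 and the simplices of K are:

  0-simplices (9): P, Q, R, S, T, U, V, W, X
  1-simplices (12): PU, PW, QT, QW, RV, RW, SW, SX, TW, UW, VW, WX

giving chain groups C_0 ≅ Z^9, C_1 ≅ Z^12.

Boundary ∂_1: C_1 → C_0 is given by ∂[p,q] = [q] − [p]. For instance
  ∂RV = V − R.
The 9×12 boundary matrix has rank 8 and Smith normal form diag(1,1,1,1,1,1,1,1).

From H_k ≅ ker(∂_k) / im(∂_{k+1}) we obtain:

  H_0: rank C_0 − rank ∂_1 = 9 − 8 = 1, and the invariant factors of ∂_1 are all 1, so H_0 ≅ Z.
  H_1: rank ker ∂_1 − rank ∂_2 = (12 − 8) − 0 = 4, and there is no ∂_2, so H_1 ≅ Z^4.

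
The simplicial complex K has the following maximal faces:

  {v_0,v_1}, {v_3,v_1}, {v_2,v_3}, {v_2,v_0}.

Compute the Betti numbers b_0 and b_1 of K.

K has 4 vertices, 4 edges.
rank ∂_0 = 0, rank ∂_1 = 3 ⇒ b_0 = 4 − 0 − 3 = 1; all invariant factors of ∂_1 are 1 so no torsion. So H_0 = Z.
rank ∂_1 = 3, rank ∂_2 = 0 ⇒ b_1 = 4 − 3 − 0 = 1. So H_1 = Z.

b_0 = 1, b_1 = 1.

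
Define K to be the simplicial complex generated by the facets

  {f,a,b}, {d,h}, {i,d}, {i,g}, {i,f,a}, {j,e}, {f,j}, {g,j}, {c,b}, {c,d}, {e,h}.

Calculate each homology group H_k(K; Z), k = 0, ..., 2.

H_0 ≅ Z,  H_1 ≅ Z^3,  H_2 = 0.

K has 10 vertices, 14 edges, 2 triangles.
rank ∂_0 = 0, rank ∂_1 = 9 ⇒ b_0 = 10 − 0 − 9 = 1; all invariant factors of ∂_1 are 1 so no torsion. So H_0 ≅ Z.
rank ∂_1 = 9, rank ∂_2 = 2 ⇒ b_1 = 14 − 9 − 2 = 3; all invariant factors of ∂_2 are 1 so no torsion. So H_1 ≅ Z^3.
rank ∂_2 = 2, rank ∂_3 = 0 ⇒ b_2 = 2 − 2 − 0 = 0. So H_2 ≅ 0.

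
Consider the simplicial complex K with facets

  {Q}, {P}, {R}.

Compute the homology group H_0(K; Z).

H_0 ≅ Z^3.

We work with the vertex ordering P < Q < R. The simplices of K, each written with vertices in increasing order, are:

  0-simplices (3): P, Q, R

Hence C_0 ≅ Z^3.

Reading off H_k = ker ∂_k / im ∂_{k+1}:

  H_0: rank C_0 − rank ∂_1 = 3 − 0 = 3, and there is no ∂_1, so H_0 = Z^3.

(K is a triangulation of a set of 3 points.)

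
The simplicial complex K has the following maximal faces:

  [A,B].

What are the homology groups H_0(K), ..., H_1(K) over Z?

Fix the vertex order A < B and write every simplex with vertices in increasing order. Then dim K = 1 and the simplices of K are:

  0-simplices (2): A, B
  1-simplices (1): AB

so the chain groups are C_0 ≅ Z^2, C_1 ≅ Z^1.

∂_1: C_1 → C_0 is given by ∂[p,q] = [q] − [p].
As a 2×1 matrix over Z this has rank 1, with invariant factors (1).

Now H_k = ker ∂_k / im ∂_{k+1}, so:

  H_0: rank C_0 − rank ∂_1 = 2 − 1 = 1, and the invariant factors of ∂_1 are all 1, so H_0 = Z.
  H_1: rank ker ∂_1 − rank ∂_2 = (1 − 1) − 0 = 0, and there is no ∂_2, so H_1 = 0.

H_0 ≅ Z,  H_1 = 0.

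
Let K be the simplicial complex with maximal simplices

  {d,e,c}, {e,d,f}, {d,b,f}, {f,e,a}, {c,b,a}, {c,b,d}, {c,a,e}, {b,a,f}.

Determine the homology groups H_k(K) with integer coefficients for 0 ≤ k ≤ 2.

H_0 = Z,  H_1 = 0,  H_2 = Z.

Fix the vertex order a < b < c < d < e < f and write every simplex with vertices in increasing order. Then dim K = 2 and the simplices of K are:

  0-simplices (6): a, b, c, d, e, f
  1-simplices (12): ab, ac, ae, af, bc, bd, bf, cd, ce, de, df, ef
  2-simplices (8): abc, abf, ace, aef, bcd, bdf, cde, def

giving chain groups C_0 ≅ Z^6, C_1 ≅ Z^12, C_2 ≅ Z^8.

The boundary map ∂_1: C_1 → C_0 sends each edge [p,q] (with p < q) to q − p.
The 6×12 boundary matrix has rank 5 and Smith normal form diag(1,1,1,1,1).

Boundary ∂_2: C_2 → C_1 maps a triangle to the signed sum of its edges. For instance
  ∂aef = ef − af + ae,
  ∂def = ef − df + de.
The 12×8 boundary matrix has rank 7 and Smith normal form diag(1,1,1,1,1,1,1).

Computing H_k = (kernel of ∂_k) / (image of ∂_{k+1}):

  H_0: rank C_0 − rank ∂_1 = 6 − 5 = 1, and the invariant factors of ∂_1 are all 1, so H_0 ≅ Z.
  H_1: rank ker ∂_1 − rank ∂_2 = (12 − 5) − 7 = 0, and the invariant factors of ∂_2 are all 1, so H_1 ≅ 0.
  H_2: rank ker ∂_2 − rank ∂_3 = (8 − 7) − 0 = 1, and there is no ∂_3, so H_2 ≅ Z.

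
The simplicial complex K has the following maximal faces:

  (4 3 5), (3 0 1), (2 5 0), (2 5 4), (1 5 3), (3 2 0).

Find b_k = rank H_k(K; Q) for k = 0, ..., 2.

b_0 = 1, b_1 = 1, b_2 = 0.

Order the vertices as 0 < 1 < 2 < 3 < 4 < 5. Listing each simplex with vertices in this order, K has dimension 2 with simplices:

  0-simplices (6): [0], [1], [2], [3], [4], [5]
  1-simplices (12): [0,1], [0,2], [0,3], [0,5], [1,3], [1,5], [2,3], [2,4], [2,5], [3,4], [3,5], [4,5]
  2-simplices (6): [0,1,3], [0,2,3], [0,2,5], [1,3,5], [2,4,5], [3,4,5]

Hence C_0 ≅ Z^6, C_1 ≅ Z^12, C_2 ≅ Z^6.

Boundary ∂_1: C_1 → C_0 is given by ∂[p,q] = [q] − [p].
This gives a 6×12 integer matrix of rank 5; reducing to Smith normal form yields diagonal entries (1,1,1,1,1).

∂_2: C_2 → C_1 maps a triangle to the signed sum of its edges. For instance
  ∂[0,2,3] = [2,3] − [0,3] + [0,2],
  ∂[3,4,5] = [4,5] − [3,5] + [3,4].
This gives a 12×6 integer matrix of rank 6; reducing to Smith normal form yields diagonal entries (1,1,1,1,1,1).

Computing H_k = (kernel of ∂_k) / (image of ∂_{k+1}):

  H_0: rank C_0 − rank ∂_1 = 6 − 5 = 1, and the invariant factors of ∂_1 are all 1, so H_0 ≅ Z.
  H_1: rank ker ∂_1 − rank ∂_2 = (12 − 5) − 6 = 1, and the invariant factors of ∂_2 are all 1, so H_1 ≅ Z.
  H_2: rank ker ∂_2 − rank ∂_3 = (6 − 6) − 0 = 0, and there is no ∂_3, so H_2 ≅ 0.

As a check, the Euler characteristic is 6 − 12 + 6 = 0, which agrees with 1 − 1 + 0 = 0.
(K is a triangulation of the cylinder S^1 x I.)

Hence the Betti numbers are b_0 = 1, b_1 = 1, b_2 = 0.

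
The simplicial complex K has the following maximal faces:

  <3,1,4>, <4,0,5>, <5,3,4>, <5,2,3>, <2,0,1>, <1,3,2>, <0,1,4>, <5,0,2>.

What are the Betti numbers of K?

b_0 = 1, b_1 = 0, b_2 = 1.

Fix the vertex order 0 < 1 < 2 < 3 < 4 < 5 and write every simplex with vertices in increasing order. Then dim K = 2 and the simplices of K are:

  0-simplices (6): [0], [1], [2], [3], [4], [5]
  1-simplices (12): [0,1], [0,2], [0,4], [0,5], [1,2], [1,3], [1,4], [2,3], [2,5], [3,4], [3,5], [4,5]
  2-simplices (8): [0,1,2], [0,1,4], [0,2,5], [0,4,5], [1,2,3], [1,3,4], [2,3,5], [3,4,5]

giving chain groups C_0 ≅ Z^6, C_1 ≅ Z^12, C_2 ≅ Z^8.

∂_1: C_1 → C_0 is given by ∂[p,q] = [q] − [p].
This gives a 6×12 integer matrix of rank 5; reducing to Smith normal form yields diagonal entries (1,1,1,1,1).

Boundary ∂_2: C_2 → C_1 sends each 2-simplex [p,q,r] to [q,r] − [p,r] + [p,q]. For instance
  ∂[1,2,3] = [2,3] − [1,3] + [1,2],
  ∂[1,3,4] = [3,4] − [1,4] + [1,3].
The resulting 12×8 matrix has rank 7, and its Smith normal form has invariant factors (1,1,1,1,1,1,1).

Computing H_k = (kernel of ∂_k) / (image of ∂_{k+1}):

  H_0: rank C_0 − rank ∂_1 = 6 − 5 = 1, and the invariant factors of ∂_1 are all 1, so H_0 ≅ Z.
  H_1: rank ker ∂_1 − rank ∂_2 = (12 − 5) − 7 = 0, and the invariant factors of ∂_2 are all 1, so H_1 ≅ 0.
  H_2: rank ker ∂_2 − rank ∂_3 = (8 − 7) − 0 = 1, and there is no ∂_3, so H_2 ≅ Z.

(K is a triangulation of the 2-sphere S^2.)

Hence the Betti numbers are b_0 = 1, b_1 = 0, b_2 = 1.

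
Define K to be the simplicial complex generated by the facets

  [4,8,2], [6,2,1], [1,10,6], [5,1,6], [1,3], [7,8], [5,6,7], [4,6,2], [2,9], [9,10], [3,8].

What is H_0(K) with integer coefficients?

Order the vertices as 1 < 2 < 3 < 4 < 5 < 6 < 7 < 8 < 9 < 10. Listing each simplex with vertices in this order, K has dimension 2 with simplices:

  0-simplices (10): [1], [2], [3], [4], [5], [6], [7], [8], [9], [10]
  1-simplices (18): [1,2], [1,3], [1,5], [1,6], [1,10], [2,4], [2,6], [2,8], [2,9], [3,8], [4,6], [4,8], [5,6], [5,7], [6,7], [6,10], [7,8], [9,10]
  2-simplices (6): [1,2,6], [1,5,6], [1,6,10], [2,4,6], [2,4,8], [5,6,7]

giving chain groups C_0 ≅ Z^10, C_1 ≅ Z^18, C_2 ≅ Z^6.

Boundary ∂_1: C_1 → C_0 sends each edge [p,q] (with p < q) to q − p. For instance
  ∂[1,2] = [2] − [1].
This gives a 10×18 integer matrix of rank 9; reducing to Smith normal form yields diagonal entries (1,1,1,1,1,1,1,1,1).

The boundary map ∂_2: C_2 → C_1 sends each 2-simplex [p,q,r] to [q,r] − [p,r] + [p,q]. For instance
  ∂[1,6,10] = [6,10] − [1,10] + [1,6],
  ∂[1,5,6] = [5,6] − [1,6] + [1,5].
This gives a 18×6 integer matrix of rank 6; reducing to Smith normal form yields diagonal entries (1,1,1,1,1,1).

Now H_k = ker ∂_k / im ∂_{k+1}, so:

  H_0: rank C_0 − rank ∂_1 = 10 − 9 = 1, and the invariant factors of ∂_1 are all 1, so H_0 = Z.

H_0 ≅ Z.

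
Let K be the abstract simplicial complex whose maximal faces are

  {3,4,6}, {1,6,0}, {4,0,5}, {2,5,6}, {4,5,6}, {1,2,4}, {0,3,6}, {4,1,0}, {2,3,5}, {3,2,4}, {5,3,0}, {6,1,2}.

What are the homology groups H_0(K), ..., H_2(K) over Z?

H_0 ≅ Z,  H_1 ≅ Z/2,  H_2 = 0.

Order the vertices as 0 < 1 < 2 < 3 < 4 < 5 < 6. Listing each simplex with vertices in this order, K has dimension 2 with simplices:

  0-simplices (7): [0], [1], [2], [3], [4], [5], [6]
  1-simplices (18): [0,1], [0,3], [0,4], [0,5], [0,6], [1,2], [1,4], [1,6], [2,3], [2,4], [2,5], [2,6], [3,4], [3,5], [3,6], [4,5], [4,6], [5,6]
  2-simplices (12): [0,1,4], [0,1,6], [0,3,5], [0,3,6], [0,4,5], [1,2,4], [1,2,6], [2,3,4], [2,3,5], [2,5,6], [3,4,6], [4,5,6]

so the chain groups are C_0 ≅ Z^7, C_1 ≅ Z^18, C_2 ≅ Z^12.

∂_1: C_1 → C_0 is given by ∂[p,q] = [q] − [p]. For instance
  ∂[0,1] = [1] − [0].
As a 7×18 matrix over Z this has rank 6, with invariant factors (1,1,1,1,1,1).

The boundary map ∂_2: C_2 → C_1 maps a triangle to the signed sum of its edges. For instance
  ∂[3,4,6] = [4,6] − [3,6] + [3,4],
  ∂[0,3,5] = [3,5] − [0,5] + [0,3].
This gives a 18×12 integer matrix of rank 12; reducing to Smith normal form yields diagonal entries (1,1,1,1,1,1,1,1,1,1,1,2).

Computing H_k = (kernel of ∂_k) / (image of ∂_{k+1}):

  H_0: rank C_0 − rank ∂_1 = 7 − 6 = 1, and the invariant factors of ∂_1 are all 1, so H_0 ≅ Z.
  H_1: rank ker ∂_1 − rank ∂_2 = (18 − 6) − 12 = 0, and ∂_2 has invariant factor 2 > 1, so H_1 ≅ Z/2.
  H_2: rank ker ∂_2 − rank ∂_3 = (12 − 12) − 0 = 0, and there is no ∂_3, so H_2 ≅ 0.

As a check, the Euler characteristic is 7 − 18 + 12 = 1, which agrees with 1 − 0 + 0 = 1.
(K is a triangulation of the real projective plane RP^2.)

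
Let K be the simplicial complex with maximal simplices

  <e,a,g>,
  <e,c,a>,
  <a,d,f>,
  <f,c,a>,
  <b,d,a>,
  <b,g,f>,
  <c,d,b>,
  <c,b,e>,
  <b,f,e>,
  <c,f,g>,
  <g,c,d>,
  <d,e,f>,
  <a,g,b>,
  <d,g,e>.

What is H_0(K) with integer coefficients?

H_0 = Z.

Take the total order a < b < c < d < e < f < g on the vertex set. Then K (dimension 2) consists of the simplices:

  0-simplices (7): a, b, c, d, e, f, g
  1-simplices (21): ab, ac, ad, ae, af, ag, bc, bd, be, bf, bg, cd, ce, cf, cg, de, df, dg, ef, eg, fg
  2-simplices (14): abd, abg, ace, acf, adf, aeg, bcd, bce, bef, bfg, cdg, cfg, def, deg

giving chain groups C_0 ≅ Z^7, C_1 ≅ Z^21, C_2 ≅ Z^14.

Boundary ∂_1: C_1 → C_0 is given by ∂[p,q] = [q] − [p]. For instance
  ∂af = f − a.
The 7×21 boundary matrix has rank 6 and Smith normal form diag(1,1,1,1,1,1).

∂_2: C_2 → C_1 acts by ∂[p,q,r] = [q,r] − [p,r] + [p,q]. For instance
  ∂abg = bg − ag + ab,
  ∂ace = ce − ae + ac.
As a 21×14 matrix over Z this has rank 13, with invariant factors (1,1,1,1,1,1,1,1,1,1,1,1,1).

Reading off H_k = ker ∂_k / im ∂_{k+1}:

  H_0: rank C_0 − rank ∂_1 = 7 − 6 = 1, and the invariant factors of ∂_1 are all 1, so H_0 = Z.

(K is a triangulation of the torus T^2.)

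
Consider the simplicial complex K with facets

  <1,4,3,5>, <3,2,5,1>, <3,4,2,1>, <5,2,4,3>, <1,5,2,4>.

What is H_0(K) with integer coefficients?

H_0 ≅ Z.

Order the vertices as 1 < 2 < 3 < 4 < 5. Listing each simplex with vertices in this order, K has dimension 3 with simplices:

  0-simplices (5): [1], [2], [3], [4], [5]
  1-simplices (10): [1,2], [1,3], [1,4], [1,5], [2,3], [2,4], [2,5], [3,4], [3,5], [4,5]
  2-simplices (10): [1,2,3], [1,2,4], [1,2,5], [1,3,4], [1,3,5], [1,4,5], [2,3,4], [2,3,5], [2,4,5], [3,4,5]
  3-simplices (5): [1,2,3,4], [1,2,3,5], [1,2,4,5], [1,3,4,5], [2,3,4,5]

Hence C_0 ≅ Z^5, C_1 ≅ Z^10, C_2 ≅ Z^10, C_3 ≅ Z^5.

The boundary map ∂_1: C_1 → C_0 sends each edge [p,q] (with p < q) to q − p. For instance
  ∂[1,5] = [5] − [1].
The 5×10 boundary matrix has rank 4 and Smith normal form diag(1,1,1,1).

The boundary map ∂_2: C_2 → C_1 acts by ∂[p,q,r] = [q,r] − [p,r] + [p,q]. For instance
  ∂[1,2,3] = [2,3] − [1,3] + [1,2],
  ∂[1,3,5] = [3,5] − [1,5] + [1,3].
The resulting 10×10 matrix has rank 6, and its Smith normal form has invariant factors (1,1,1,1,1,1).

Boundary ∂_3: C_3 → C_2 sends each 3-simplex σ to the alternating sum Σ_i (−1)^i (σ with its i-th vertex removed). For instance
  ∂[1,2,3,5] = [2,3,5] − [1,3,5] + [1,2,5] − [1,2,3],
  ∂[1,3,4,5] = [3,4,5] − [1,4,5] + [1,3,5] − [1,3,4].
The resulting 10×5 matrix has rank 4, and its Smith normal form has invariant factors (1,1,1,1).

Computing H_k = (kernel of ∂_k) / (image of ∂_{k+1}):

  H_0: rank C_0 − rank ∂_1 = 5 − 4 = 1, and the invariant factors of ∂_1 are all 1, so H_0 = Z.

(K is a triangulation of the 3-sphere S^3.)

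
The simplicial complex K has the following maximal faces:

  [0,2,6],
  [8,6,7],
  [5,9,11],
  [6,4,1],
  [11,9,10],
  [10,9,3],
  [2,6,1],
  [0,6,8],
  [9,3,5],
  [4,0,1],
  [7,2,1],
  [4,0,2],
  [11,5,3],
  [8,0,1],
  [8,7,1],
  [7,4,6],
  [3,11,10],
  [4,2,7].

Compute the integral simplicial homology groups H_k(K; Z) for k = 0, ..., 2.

Take the total order 0 < 1 < 2 < 3 < 4 < 5 < 6 < 7 < 8 < 9 < 10 < 11 on the vertex set. Then K (dimension 2) consists of the simplices:

  0-simplices (12): [0], [1], [2], [3], [4], [5], [6], [7], [8], [9], [10], [11]
  1-simplices (27): (27 of them)
  2-simplices (18): (18 of them)

Hence C_0 ≅ Z^12, C_1 ≅ Z^27, C_2 ≅ Z^18.

Boundary ∂_1: C_1 → C_0 sends each edge [p,q] (with p < q) to q − p.
The 12×27 boundary matrix has rank 10 and Smith normal form diag(1,1,1,1,1,1,1,1,1,1).

The boundary map ∂_2: C_2 → C_1 sends each 2-simplex [p,q,r] to [q,r] − [p,r] + [p,q]. For instance
  ∂[0,6,8] = [6,8] − [0,8] + [0,6],
  ∂[1,4,6] = [4,6] − [1,6] + [1,4].
As a 27×18 matrix over Z this has rank 17, with invariant factors (1,1,1,1,1,1,1,1,1,1,1,1,1,1,1,1,2).

Computing H_k = (kernel of ∂_k) / (image of ∂_{k+1}):

  H_0: rank C_0 − rank ∂_1 = 12 − 10 = 2, and the invariant factors of ∂_1 are all 1, so H_0 = Z^2.
  H_1: rank ker ∂_1 − rank ∂_2 = (27 − 10) − 17 = 0, and ∂_2 has invariant factor 2 > 1, so H_1 = Z/2.
  H_2: rank ker ∂_2 − rank ∂_3 = (18 − 17) − 0 = 1, and there is no ∂_3, so H_2 = Z.

As a check, the Euler characteristic is 12 − 27 + 18 = 3, which agrees with 2 − 0 + 1 = 3.

H_0 ≅ Z^2,  H_1 ≅ Z/2,  H_2 ≅ Z.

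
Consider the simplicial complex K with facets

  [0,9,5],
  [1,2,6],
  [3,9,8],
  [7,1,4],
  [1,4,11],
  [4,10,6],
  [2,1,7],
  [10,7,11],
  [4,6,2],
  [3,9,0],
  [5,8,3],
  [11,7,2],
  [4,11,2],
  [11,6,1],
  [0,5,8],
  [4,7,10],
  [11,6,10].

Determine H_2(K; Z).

H_2 ≅ 0.

Order the vertices as 0 < 1 < 2 < 3 < 4 < 5 < 6 < 7 < 8 < 9 < 10 < 11. Listing each simplex with vertices in this order, K has dimension 2 with simplices:

  0-simplices (12): [0], [1], [2], [3], [4], [5], [6], [7], [8], [9], [10], [11]
  1-simplices (28): (28 of them)
  2-simplices (17): (17 of them)

Hence C_0 ≅ Z^12, C_1 ≅ Z^28, C_2 ≅ Z^17.

∂_1: C_1 → C_0 sends each edge [p,q] (with p < q) to q − p. For instance
  ∂[0,9] = [9] − [0].
This gives a 12×28 integer matrix of rank 10; reducing to Smith normal form yields diagonal entries (1,1,1,1,1,1,1,1,1,1).

The boundary map ∂_2: C_2 → C_1 acts by ∂[p,q,r] = [q,r] − [p,r] + [p,q]. For instance
  ∂[1,6,11] = [6,11] − [1,11] + [1,6],
  ∂[4,7,10] = [7,10] − [4,10] + [4,7].
As a 28×17 matrix over Z this has rank 17, with invariant factors (1,1,1,1,1,1,1,1,1,1,1,1,1,1,1,1,2).

Now H_k = ker ∂_k / im ∂_{k+1}, so:

  H_2: rank ker ∂_2 − rank ∂_3 = (17 − 17) − 0 = 0, and there is no ∂_3, so H_2 = 0.

(K is a triangulation of the disjoint union of the real projective plane RP^2 and the Möbius band.)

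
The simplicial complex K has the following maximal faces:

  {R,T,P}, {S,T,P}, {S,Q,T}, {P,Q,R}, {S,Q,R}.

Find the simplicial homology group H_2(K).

Take the total order P < Q < R < S < T on the vertex set. Then K (dimension 2) consists of the simplices:

  0-simplices (5): P, Q, R, S, T
  1-simplices (10): PQ, PR, PS, PT, QR, QS, QT, RS, RT, ST
  2-simplices (5): PQR, PRT, PST, QRS, QST

so the chain groups are C_0 ≅ Z^5, C_1 ≅ Z^10, C_2 ≅ Z^5.

∂_1: C_1 → C_0 is given by ∂[p,q] = [q] − [p]. For instance
  ∂QT = T − Q.
The 5×10 boundary matrix has rank 4 and Smith normal form diag(1,1,1,1).

The boundary map ∂_2: C_2 → C_1 acts by ∂[p,q,r] = [q,r] − [p,r] + [p,q]. For instance
  ∂PQR = QR − PR + PQ,
  ∂QST = ST − QT + QS.
The resulting 10×5 matrix has rank 5, and its Smith normal form has invariant factors (1,1,1,1,1).

Reading off H_k = ker ∂_k / im ∂_{k+1}:

  H_2: rank ker ∂_2 − rank ∂_3 = (5 − 5) − 0 = 0, and there is no ∂_3, so H_2 ≅ 0.

H_2 ≅ 0.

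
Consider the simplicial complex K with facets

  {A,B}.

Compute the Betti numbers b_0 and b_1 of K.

Order the vertices as A < B. Listing each simplex with vertices in this order, K has dimension 1 with simplices:

  0-simplices (2): A, B
  1-simplices (1): AB

giving chain groups C_0 ≅ Z^2, C_1 ≅ Z^1.

The boundary map ∂_1: C_1 → C_0 maps an edge to its endpoints' difference, ∂[p,q] = q − p. For instance
  ∂AB = B − A.
The resulting 2×1 matrix has rank 1, and its Smith normal form has invariant factors (1).

From H_k ≅ ker(∂_k) / im(∂_{k+1}) we obtain:

  H_0: rank C_0 − rank ∂_1 = 2 − 1 = 1, and the invariant factors of ∂_1 are all 1, so H_0 = Z.
  H_1: rank ker ∂_1 − rank ∂_2 = (1 − 1) − 0 = 0, and there is no ∂_2, so H_1 = 0.

As a check, the Euler characteristic is 2 − 1 = 1, which agrees with 1 − 0 = 1.

Hence the Betti numbers are b_0 = 1, b_1 = 0.

b_0 = 1, b_1 = 0.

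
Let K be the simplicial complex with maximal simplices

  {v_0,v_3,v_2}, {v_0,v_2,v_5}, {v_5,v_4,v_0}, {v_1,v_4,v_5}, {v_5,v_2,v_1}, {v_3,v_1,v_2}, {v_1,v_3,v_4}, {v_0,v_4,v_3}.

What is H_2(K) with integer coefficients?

H_2 ≅ Z.

We work with the vertex ordering v_0 < v_1 < v_2 < v_3 < v_4 < v_5. The simplices of K, each written with vertices in increasing order, are:

  0-simplices (6): [v_0], [v_1], [v_2], [v_3], [v_4], [v_5]
  1-simplices (12): [v_0,v_2], [v_0,v_3], [v_0,v_4], [v_0,v_5], [v_1,v_2], [v_1,v_3], [v_1,v_4], [v_1,v_5], [v_2,v_3], [v_2,v_5], [v_3,v_4], [v_4,v_5]
  2-simplices (8): [v_0,v_2,v_3], [v_0,v_2,v_5], [v_0,v_3,v_4], [v_0,v_4,v_5], [v_1,v_2,v_3], [v_1,v_2,v_5], [v_1,v_3,v_4], [v_1,v_4,v_5]

giving chain groups C_0 ≅ Z^6, C_1 ≅ Z^12, C_2 ≅ Z^8.

Boundary ∂_1: C_1 → C_0 sends each edge [p,q] (with p < q) to q − p. For instance
  ∂[v_2,v_5] = [v_5] − [v_2].
The 6×12 boundary matrix has rank 5 and Smith normal form diag(1,1,1,1,1).

The boundary map ∂_2: C_2 → C_1 maps a triangle to the signed sum of its edges. For instance
  ∂[v_1,v_4,v_5] = [v_4,v_5] − [v_1,v_5] + [v_1,v_4],
  ∂[v_0,v_2,v_5] = [v_2,v_5] − [v_0,v_5] + [v_0,v_2].
As a 12×8 matrix over Z this has rank 7, with invariant factors (1,1,1,1,1,1,1).

Reading off H_k = ker ∂_k / im ∂_{k+1}:

  H_2: rank ker ∂_2 − rank ∂_3 = (8 − 7) − 0 = 1, and there is no ∂_3, so H_2 = Z.

(K is a triangulation of the 2-sphere S^2.)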